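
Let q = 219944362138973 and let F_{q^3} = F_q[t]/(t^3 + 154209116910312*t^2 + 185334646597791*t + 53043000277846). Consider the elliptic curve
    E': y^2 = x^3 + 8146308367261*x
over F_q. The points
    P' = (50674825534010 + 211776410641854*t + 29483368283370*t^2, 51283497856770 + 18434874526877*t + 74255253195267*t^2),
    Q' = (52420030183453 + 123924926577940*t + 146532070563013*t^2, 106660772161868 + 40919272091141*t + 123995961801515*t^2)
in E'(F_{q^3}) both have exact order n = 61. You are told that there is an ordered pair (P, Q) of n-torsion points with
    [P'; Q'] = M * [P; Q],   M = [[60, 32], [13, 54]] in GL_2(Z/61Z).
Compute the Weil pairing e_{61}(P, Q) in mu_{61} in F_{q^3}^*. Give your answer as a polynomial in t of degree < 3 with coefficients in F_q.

10238568657075 + 26778801838423*t + 87188402995294*t^2

e_{61}(aP+bQ,cP+dQ) = e_{61}(P,Q)^(ad-bc); with (a,b,c,d)=(60,32,13,54) this gives the det-61 law.
Hence e(P,Q) = e(P',Q')^{17} where 17 = 18^{-1} mod 61.
Build f_{61,P'} and f_{61,Q'} via the 6-bit ladder of 61=111101_2; evaluate at shifted divisors; quotient in F_{219944362138973^3}.
So e_{61}(P',Q') = 72494528365480 + 59307048144802*t + 34682482761383*t^2.
Raise to 17: e(P,Q) = 10238568657075 + 26778801838423*t + 87188402995294*t^2 in mu_{61}.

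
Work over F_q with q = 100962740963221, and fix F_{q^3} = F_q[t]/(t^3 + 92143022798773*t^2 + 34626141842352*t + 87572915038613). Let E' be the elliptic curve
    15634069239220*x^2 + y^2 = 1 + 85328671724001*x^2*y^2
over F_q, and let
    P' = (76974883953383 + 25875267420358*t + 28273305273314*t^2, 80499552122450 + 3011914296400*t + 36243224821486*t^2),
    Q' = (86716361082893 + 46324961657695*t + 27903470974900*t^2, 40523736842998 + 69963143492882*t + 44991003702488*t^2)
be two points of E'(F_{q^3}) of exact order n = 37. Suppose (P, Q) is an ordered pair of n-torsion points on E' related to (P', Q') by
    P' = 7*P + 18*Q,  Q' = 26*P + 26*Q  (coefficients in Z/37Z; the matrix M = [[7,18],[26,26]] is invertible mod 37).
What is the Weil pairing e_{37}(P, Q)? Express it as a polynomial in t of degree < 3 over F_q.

13364384005154 + 20356460961732*t + 95739051236195*t^2

e_{37}(aP+bQ,cP+dQ) = e_{37}(P,Q)^(ad-bc); with (a,b,c,d)=(7,18,26,26) this gives the det-37 law.
7*26 - 18*26 = -286; reduced mod 37: det = 10, inverse 26.
Edwards->Montgomery: u=(1+y)/(1-y), v=u/x -> 86836048534578v^2=u^3+u; then x_W=7817034619610u: y^2=x^3+86065214973736*x.
Double-and-add over 100101: 6-1 doublings, 3-1 additions; each step l_{T,T}/v_{2T} or l_{T,P'}/v at Q'+S for random S.
Result: e(P',Q') = 46660522946314 + 43404000213912*t + 47398478843112*t^2.
Thus e_{37}(P,Q) = 13364384005154 + 20356460961732*t + 95739051236195*t^2.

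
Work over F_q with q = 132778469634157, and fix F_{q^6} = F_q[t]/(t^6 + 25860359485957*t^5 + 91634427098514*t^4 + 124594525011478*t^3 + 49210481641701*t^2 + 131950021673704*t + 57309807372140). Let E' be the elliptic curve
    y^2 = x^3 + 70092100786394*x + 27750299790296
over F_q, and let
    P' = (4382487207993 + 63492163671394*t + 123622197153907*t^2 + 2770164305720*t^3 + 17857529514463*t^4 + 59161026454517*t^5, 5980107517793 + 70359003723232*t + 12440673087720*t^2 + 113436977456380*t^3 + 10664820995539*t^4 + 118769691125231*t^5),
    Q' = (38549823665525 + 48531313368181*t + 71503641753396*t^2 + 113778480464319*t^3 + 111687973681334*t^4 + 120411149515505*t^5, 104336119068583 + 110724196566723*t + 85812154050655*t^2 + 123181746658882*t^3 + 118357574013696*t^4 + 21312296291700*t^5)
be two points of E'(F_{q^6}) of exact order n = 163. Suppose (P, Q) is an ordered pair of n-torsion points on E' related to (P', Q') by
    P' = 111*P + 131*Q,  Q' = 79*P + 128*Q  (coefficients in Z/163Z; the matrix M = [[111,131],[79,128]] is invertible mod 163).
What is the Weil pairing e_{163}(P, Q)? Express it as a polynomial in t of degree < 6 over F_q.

Under M = [[111,131],[79,128]] in GL_2(Z/163), e_{163}(P',Q') = e_{163}(P,Q)^(111*128-131*79 mod 163).
So e_{163}(P,Q) = e_{163}(P',Q')^{123}, since 110*123 = 1 mod 163.
Double-and-add over 10100011: 8-1 doublings, 4-1 additions; each step l_{T,T}/v_{2T} or l_{T,P'}/v at Q'+S for random S.
e_{163}(P',Q') = 10087666211952 + 97290765129311*t + 26629722920087*t^2 + 44000093798820*t^3 + 113473967826421*t^4 + 65057094416722*t^5.
(10087666211952 + 97290765129311*t + 26629722920087*t^2 + 44000093798820*t^3 + 113473967826421*t^4 + 65057094416722*t^5)^{123} mod (132778469634157,f) = 76397668583995 + 35092185872737*t + 128186660659187*t^2 + 11576248448314*t^3 + 47604317497887*t^4 + 20931042134870*t^5.

76397668583995 + 35092185872737*t + 128186660659187*t^2 + 11576248448314*t^3 + 47604317497887*t^4 + 20931042134870*t^5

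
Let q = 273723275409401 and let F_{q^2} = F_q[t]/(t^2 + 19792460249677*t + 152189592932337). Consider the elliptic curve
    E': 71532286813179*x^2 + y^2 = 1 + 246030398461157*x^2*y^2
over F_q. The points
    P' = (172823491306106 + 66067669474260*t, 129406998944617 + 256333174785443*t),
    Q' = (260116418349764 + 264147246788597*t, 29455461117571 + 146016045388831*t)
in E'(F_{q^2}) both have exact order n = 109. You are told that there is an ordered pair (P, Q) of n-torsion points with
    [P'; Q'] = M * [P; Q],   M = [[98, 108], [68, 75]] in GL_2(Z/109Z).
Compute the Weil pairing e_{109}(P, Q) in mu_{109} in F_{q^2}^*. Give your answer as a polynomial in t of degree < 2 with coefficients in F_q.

160938381468476 + 156403194781942*t

Since e_{109}(P,P)=e_{109}(Q,Q)=1 and e_{109}(Q,P)=e_{109}(P,Q)^{-1}, expanding e_{109}(98*P + 108*Q,68*P + 75*Q) leaves e(P,Q)^det(M).
det M = 98*75 - 108*68 = 6 = 6 (mod 109); 6^{-1} = 91 (mod 109).
Map (x,y)_Ed via u=(1+y)/(1-y), v=(1+y)/((1-y)x) to Montgomery A=4741978128462,B=186595148741309; then to (a',b')=(121735710906972,263292148685095).
Double-and-add over 1101101: 7-1 doublings, 5-1 additions; each step l_{T,T}/v_{2T} or l_{T,P'}/v at Q'+S for random S.
Miller gives e_{109}(P',Q') = 47227881694644 + 260464924130262*t in F_{273723275409401^2}.
Finally e_{109}(P,Q) = 160938381468476 + 156403194781942*t.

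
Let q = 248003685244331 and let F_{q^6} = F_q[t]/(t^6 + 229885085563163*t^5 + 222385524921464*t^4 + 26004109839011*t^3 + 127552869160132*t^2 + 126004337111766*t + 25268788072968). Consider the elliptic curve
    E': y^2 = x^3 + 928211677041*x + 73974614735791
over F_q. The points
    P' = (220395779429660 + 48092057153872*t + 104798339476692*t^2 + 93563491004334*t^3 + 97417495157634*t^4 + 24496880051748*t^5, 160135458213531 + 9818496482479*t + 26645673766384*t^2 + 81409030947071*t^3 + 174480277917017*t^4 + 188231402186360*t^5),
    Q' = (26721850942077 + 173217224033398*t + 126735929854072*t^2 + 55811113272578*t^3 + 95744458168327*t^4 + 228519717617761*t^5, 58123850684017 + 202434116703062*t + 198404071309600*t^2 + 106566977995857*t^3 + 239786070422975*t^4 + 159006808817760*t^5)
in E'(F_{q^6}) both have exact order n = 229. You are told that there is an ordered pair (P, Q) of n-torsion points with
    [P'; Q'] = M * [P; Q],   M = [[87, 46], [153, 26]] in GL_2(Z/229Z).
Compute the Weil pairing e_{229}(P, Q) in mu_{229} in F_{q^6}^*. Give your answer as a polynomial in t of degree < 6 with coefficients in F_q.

Alternating bilinearity on E[229] (values in mu_{229} in F_{248003685244331^6}) gives e(P',Q') = e(P,Q)^det(M).
87*26 - 46*153 = -4776; reduced mod 229: det = 33, inverse 118.
Double-and-add over 11100101: 8-1 doublings, 5-1 additions; each step l_{T,T}/v_{2T} or l_{T,P'}/v at Q'+S for random S.
So e_{229}(P',Q') = 52102728350234 + 126935419114810*t + 160068526496594*t^2 + 51079224440243*t^3 + 217785265335044*t^4 + 52680920745321*t^5.
Hence e(P,Q) = 137841309748908 + 108137749911*t + 193551602600098*t^2 + 217395249012284*t^3 + 244902107749347*t^4 + 45208171903624*t^5 in F_{248003685244331^6}^*.

137841309748908 + 108137749911*t + 193551602600098*t^2 + 217395249012284*t^3 + 244902107749347*t^4 + 45208171903624*t^5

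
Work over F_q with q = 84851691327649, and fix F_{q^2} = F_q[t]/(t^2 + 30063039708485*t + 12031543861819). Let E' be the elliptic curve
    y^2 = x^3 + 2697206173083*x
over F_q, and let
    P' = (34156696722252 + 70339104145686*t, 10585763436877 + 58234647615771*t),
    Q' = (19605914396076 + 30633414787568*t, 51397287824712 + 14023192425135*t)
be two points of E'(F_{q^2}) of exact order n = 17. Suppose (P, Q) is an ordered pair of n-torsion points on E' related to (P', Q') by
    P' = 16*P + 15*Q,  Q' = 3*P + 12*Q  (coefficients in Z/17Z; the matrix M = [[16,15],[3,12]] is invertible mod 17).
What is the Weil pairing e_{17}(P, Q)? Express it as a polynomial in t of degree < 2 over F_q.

22611951467950 + 16134238134476*t

Since e_{17}(P,P)=e_{17}(Q,Q)=1 and e_{17}(Q,P)=e_{17}(P,Q)^{-1}, expanding e_{17}(16*P + 15*Q,3*P + 12*Q) leaves e(P,Q)^det(M).
So e_{17}(P,Q) = e_{17}(P',Q')^{14}, since 11*14 = 1 mod 17.
Double-and-add over 10001: 5-1 doublings, 2-1 additions; each step l_{T,T}/v_{2T} or l_{T,P'}/v at Q'+S for random S.
Miller gives e_{17}(P',Q') = 42924635038645 + 22043345361400*t in F_{84851691327649^2}.
Raise to 14: e(P,Q) = 22611951467950 + 16134238134476*t in mu_{17}.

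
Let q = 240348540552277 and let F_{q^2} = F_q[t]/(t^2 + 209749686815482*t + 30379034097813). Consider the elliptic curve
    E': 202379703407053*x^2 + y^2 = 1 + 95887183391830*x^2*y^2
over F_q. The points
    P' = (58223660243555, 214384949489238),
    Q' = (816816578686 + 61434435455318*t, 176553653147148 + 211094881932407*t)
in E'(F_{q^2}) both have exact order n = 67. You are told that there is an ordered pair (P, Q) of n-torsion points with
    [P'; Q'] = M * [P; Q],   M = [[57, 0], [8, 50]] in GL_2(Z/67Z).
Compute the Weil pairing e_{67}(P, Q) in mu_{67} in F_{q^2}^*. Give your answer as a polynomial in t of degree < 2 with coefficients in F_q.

e_{67} is bilinear + alternating on E[67], so e_{67}(57*P, 8*P + 50*Q) = e_{67}(P,Q)^(57*50-0*8).
57*50 - 0*8 = 2850; reduced mod 67: det = 36, inverse 54.
Map (x,y)_Ed via u=(1+y)/(1-y), v=(1+y)/((1-y)x) to Montgomery A=6470600035930,B=165957169292894; then to (a',b')=(0,16054578949617).
Build f_{67,P'} and f_{67,Q'} via the 7-bit ladder of 67=1000011_2; evaluate at shifted divisors; quotient in F_{240348540552277^2}.
Result: e(P',Q') = 38114432639628 + 8985848704860*t.
(38114432639628 + 8985848704860*t)^{54} mod (240348540552277,f) = 125738174569352 + 127093620626294*t.

125738174569352 + 127093620626294*t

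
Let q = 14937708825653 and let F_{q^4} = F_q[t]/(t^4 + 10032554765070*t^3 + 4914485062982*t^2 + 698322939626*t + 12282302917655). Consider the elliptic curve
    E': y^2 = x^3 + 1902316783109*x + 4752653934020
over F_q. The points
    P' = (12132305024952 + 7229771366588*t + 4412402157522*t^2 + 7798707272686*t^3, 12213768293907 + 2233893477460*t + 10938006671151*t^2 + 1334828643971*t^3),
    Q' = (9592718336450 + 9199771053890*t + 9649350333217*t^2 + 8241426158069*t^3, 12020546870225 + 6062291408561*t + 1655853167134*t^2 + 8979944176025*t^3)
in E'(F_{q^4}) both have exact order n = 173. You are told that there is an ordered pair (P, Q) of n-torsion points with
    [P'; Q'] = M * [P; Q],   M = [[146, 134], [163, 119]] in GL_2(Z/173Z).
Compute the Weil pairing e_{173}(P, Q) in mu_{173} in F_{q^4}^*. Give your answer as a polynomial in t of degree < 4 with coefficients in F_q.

The 173-Weil pairing on E[173] over F_{14937708825653} is alternating-bilinear: e_{173}(P',Q') = e_{173}(P,Q)^det(M).
Inverting 30 mod 173: 75. Thus e_{173}(P,Q) = e(P',Q')^{75}.
8-bit Miller (10101101) on E'/F_{14937708825653} with a'=1902316783109, b'=4752653934020: accumulate tangent/chord ratios at Q'+S and P'+S'.
e_{173}(P',Q') = 2639142102832 + 12263358433719*t + 5937254607408*t^2 + 10894432497471*t^3.
(2639142102832 + 12263358433719*t + 5937254607408*t^2 + 10894432497471*t^3)^{75} mod (14937708825653,f) = 3847294339806 + 2335488727292*t + 10058576334635*t^2 + 92377851327*t^3.

3847294339806 + 2335488727292*t + 10058576334635*t^2 + 92377851327*t^3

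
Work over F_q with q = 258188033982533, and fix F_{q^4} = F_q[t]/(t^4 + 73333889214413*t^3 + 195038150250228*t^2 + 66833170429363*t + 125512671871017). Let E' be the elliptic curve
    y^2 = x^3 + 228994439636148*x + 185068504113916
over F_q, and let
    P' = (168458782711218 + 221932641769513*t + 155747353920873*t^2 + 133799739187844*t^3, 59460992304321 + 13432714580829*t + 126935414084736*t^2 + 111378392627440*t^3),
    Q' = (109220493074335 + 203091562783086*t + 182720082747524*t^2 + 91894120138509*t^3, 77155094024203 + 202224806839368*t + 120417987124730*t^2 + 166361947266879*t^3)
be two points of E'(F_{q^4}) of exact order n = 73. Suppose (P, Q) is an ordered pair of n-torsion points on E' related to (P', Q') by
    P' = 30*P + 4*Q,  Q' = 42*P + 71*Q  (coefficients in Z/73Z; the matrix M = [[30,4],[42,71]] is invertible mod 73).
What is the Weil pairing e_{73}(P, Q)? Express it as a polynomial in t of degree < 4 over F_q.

Alternating bilinearity on E[73] (values in mu_{73} in F_{258188033982533^4}) gives e(P',Q') = e(P,Q)^det(M).
Inverting 64 mod 73: 8. Thus e_{73}(P,Q) = e(P',Q')^{8}.
7-bit Miller (1001001) on E'/F_{258188033982533} with a'=228994439636148, b'=185068504113916: accumulate tangent/chord ratios at Q'+S and P'+S'.
So e_{73}(P',Q') = 257169920977885 + 69787336064854*t + 37200384293643*t^2 + 197486358226567*t^3.
(257169920977885 + 69787336064854*t + 37200384293643*t^2 + 197486358226567*t^3)^{8} mod (258188033982533,f) = 130920048862873 + 101160910890632*t + 138949897483112*t^2 + 69264628226106*t^3.

130920048862873 + 101160910890632*t + 138949897483112*t^2 + 69264628226106*t^3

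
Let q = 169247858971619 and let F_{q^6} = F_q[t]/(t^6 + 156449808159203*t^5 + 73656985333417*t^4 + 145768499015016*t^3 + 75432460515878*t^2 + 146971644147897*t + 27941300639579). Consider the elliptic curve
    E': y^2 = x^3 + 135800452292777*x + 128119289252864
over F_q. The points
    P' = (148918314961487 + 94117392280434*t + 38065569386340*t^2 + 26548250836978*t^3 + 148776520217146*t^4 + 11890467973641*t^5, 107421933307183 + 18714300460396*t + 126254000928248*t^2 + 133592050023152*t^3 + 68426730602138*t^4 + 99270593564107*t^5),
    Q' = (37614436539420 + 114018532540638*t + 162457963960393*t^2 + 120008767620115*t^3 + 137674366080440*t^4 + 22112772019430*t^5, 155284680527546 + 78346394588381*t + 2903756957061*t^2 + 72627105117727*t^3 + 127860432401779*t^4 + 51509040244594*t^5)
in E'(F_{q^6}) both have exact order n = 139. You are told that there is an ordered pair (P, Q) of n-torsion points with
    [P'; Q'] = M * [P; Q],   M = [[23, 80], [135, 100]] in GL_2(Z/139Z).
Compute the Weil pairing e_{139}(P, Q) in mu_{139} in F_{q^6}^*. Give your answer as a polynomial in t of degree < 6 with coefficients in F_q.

140289138801054 + 131471943977505*t + 168053635261516*t^2 + 73228237213050*t^3 + 118955095239273*t^4 + 48764922614026*t^5

e_{139} is bilinear + alternating on E[139], so e_{139}(23*P + 80*Q, 135*P + 100*Q) = e_{139}(P,Q)^(23*100-80*135).
det M = 23*100 - 80*135 = -8500 = 118 (mod 139); 118^{-1} = 86 (mod 139).
Double-and-add over 10001011: 8-1 doublings, 4-1 additions; each step l_{T,T}/v_{2T} or l_{T,P'}/v at Q'+S for random S.
Result: e(P',Q') = 127708332526810 + 155051096107426*t + 17018818561006*t^2 + 34142662102116*t^3 + 68616821069752*t^4 + 93186944748577*t^5.
e_{139}(P,Q) = (127708332526810 + 155051096107426*t + 17018818561006*t^2 + 34142662102116*t^3 + 68616821069752*t^4 + 93186944748577*t^5)^{86} = 140289138801054 + 131471943977505*t + 168053635261516*t^2 + 73228237213050*t^3 + 118955095239273*t^4 + 48764922614026*t^5.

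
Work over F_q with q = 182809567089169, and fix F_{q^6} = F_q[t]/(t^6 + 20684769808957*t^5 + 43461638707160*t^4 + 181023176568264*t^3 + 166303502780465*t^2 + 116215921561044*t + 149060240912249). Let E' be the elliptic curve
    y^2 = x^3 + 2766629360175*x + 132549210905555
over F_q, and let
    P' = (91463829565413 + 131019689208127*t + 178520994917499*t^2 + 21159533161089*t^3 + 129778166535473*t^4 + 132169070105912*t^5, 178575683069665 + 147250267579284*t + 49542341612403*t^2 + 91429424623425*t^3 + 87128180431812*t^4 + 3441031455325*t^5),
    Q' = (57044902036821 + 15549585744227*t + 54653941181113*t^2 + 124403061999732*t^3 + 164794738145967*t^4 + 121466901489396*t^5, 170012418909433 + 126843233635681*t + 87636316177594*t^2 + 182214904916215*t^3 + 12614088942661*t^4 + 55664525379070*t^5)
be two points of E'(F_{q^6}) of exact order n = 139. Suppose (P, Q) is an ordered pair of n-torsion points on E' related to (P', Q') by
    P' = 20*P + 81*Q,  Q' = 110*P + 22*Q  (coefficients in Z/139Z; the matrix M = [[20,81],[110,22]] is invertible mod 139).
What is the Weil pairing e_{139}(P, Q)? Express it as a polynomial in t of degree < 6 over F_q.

105070655563533 + 169487228217969*t + 158115746240291*t^2 + 42666700282467*t^3 + 170396959639980*t^4 + 157746991904663*t^5

Alternating bilinearity on E[139] (values in mu_{139} in F_{182809567089169^6}) gives e(P',Q') = e(P,Q)^det(M).
Inverting 9 mod 139: 31. Thus e_{139}(P,Q) = e(P',Q')^{31}.
Build f_{139,P'} and f_{139,Q'} via the 8-bit ladder of 139=10001011_2; evaluate at shifted divisors; quotient in F_{182809567089169^6}.
f_P(D_Q)/f_Q(D_P) = 58562191385245 + 114277329691819*t + 141783996992610*t^2 + 130685049870049*t^3 + 46408317066022*t^4 + 154299640629122*t^5.
e_{139}(P,Q) = (58562191385245 + 114277329691819*t + 141783996992610*t^2 + 130685049870049*t^3 + 46408317066022*t^4 + 154299640629122*t^5)^{31} = 105070655563533 + 169487228217969*t + 158115746240291*t^2 + 42666700282467*t^3 + 170396959639980*t^4 + 157746991904663*t^5.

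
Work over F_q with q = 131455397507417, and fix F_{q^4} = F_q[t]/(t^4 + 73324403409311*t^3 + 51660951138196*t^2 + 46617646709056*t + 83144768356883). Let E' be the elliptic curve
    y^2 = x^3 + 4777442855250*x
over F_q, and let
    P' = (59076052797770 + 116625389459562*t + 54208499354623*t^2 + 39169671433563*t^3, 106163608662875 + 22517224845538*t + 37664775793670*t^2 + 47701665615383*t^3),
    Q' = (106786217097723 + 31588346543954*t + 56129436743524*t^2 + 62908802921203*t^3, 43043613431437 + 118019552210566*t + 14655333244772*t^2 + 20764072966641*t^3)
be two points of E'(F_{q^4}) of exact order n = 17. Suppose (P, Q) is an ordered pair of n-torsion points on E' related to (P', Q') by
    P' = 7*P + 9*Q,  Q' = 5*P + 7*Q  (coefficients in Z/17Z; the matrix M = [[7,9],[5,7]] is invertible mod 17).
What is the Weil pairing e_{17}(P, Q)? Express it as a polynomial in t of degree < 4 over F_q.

The 17-Weil pairing on E[17] over F_{131455397507417} is alternating-bilinear: e_{17}(P',Q') = e_{17}(P,Q)^det(M).
So e_{17}(P,Q) = e_{17}(P',Q')^{13}, since 4*13 = 1 mod 17.
Run Miller on y^2=x^3+4777442855250*x over F_{131455397507417}: ladder 10001 (5 bits); e = f_P(D_Q)/f_Q(D_P).
f_P(D_Q)/f_Q(D_P) = 99154691429701 + 75541746620686*t + 34435098237269*t^2 + 108887889475579*t^3.
Thus e_{17}(P,Q) = 70326210316358 + 122807264365744*t + 12328316289104*t^2 + 13170136238934*t^3.

70326210316358 + 122807264365744*t + 12328316289104*t^2 + 13170136238934*t^3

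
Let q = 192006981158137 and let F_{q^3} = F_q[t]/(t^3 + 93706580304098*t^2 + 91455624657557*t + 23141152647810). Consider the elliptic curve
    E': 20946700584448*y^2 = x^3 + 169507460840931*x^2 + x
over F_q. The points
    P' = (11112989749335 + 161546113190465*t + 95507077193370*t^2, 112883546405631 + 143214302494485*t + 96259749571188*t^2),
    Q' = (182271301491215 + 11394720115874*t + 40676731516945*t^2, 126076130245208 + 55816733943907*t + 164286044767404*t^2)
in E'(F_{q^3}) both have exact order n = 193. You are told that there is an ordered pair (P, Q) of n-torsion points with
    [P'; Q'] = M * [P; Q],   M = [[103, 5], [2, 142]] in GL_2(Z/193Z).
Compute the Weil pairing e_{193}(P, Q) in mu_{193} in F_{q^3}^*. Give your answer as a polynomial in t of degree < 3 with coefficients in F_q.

Under M = [[103,5],[2,142]] in GL_2(Z/193), e_{193}(P',Q') = e_{193}(P,Q)^(103*142-5*2 mod 193).
Inverting 141 mod 193: 167. Thus e_{193}(P,Q) = e(P',Q')^{167}.
(x,y)|->(94860467246048x+110983103684711,94860467246048y) sends E' to y^2=x^3+84041662602963*x.
Run Miller on y^2=x^3+84041662602963*x over F_{192006981158137}: ladder 11000001 (8 bits); e = f_P(D_Q)/f_Q(D_P).
e_{193}(P',Q') = 40101668986732 + 21046334003077*t + 144836352708562*t^2.
Finally e_{193}(P,Q) = 6162356717672 + 6105067598288*t + 87585143057829*t^2.

6162356717672 + 6105067598288*t + 87585143057829*t^2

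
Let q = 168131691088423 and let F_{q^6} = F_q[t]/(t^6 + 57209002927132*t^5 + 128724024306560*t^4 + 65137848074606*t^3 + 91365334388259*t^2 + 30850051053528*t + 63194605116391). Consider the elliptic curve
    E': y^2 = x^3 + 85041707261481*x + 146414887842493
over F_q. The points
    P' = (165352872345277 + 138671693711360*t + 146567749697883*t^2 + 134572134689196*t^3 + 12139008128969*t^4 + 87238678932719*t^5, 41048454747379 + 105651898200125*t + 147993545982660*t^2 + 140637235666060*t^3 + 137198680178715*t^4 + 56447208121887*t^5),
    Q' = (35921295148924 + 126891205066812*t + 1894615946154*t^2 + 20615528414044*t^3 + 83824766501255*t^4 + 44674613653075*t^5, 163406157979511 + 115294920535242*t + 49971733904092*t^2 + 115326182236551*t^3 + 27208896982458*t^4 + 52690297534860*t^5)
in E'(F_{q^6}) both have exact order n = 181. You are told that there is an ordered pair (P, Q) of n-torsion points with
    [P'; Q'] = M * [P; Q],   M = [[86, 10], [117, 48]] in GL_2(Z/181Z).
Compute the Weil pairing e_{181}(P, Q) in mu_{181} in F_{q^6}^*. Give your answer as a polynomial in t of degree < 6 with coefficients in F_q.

Since e_{181}(P,P)=e_{181}(Q,Q)=1 and e_{181}(Q,P)=e_{181}(P,Q)^{-1}, expanding e_{181}(86*P + 10*Q,117*P + 48*Q) leaves e(P,Q)^det(M).
det M = 86*48 - 10*117 = 2958 = 62 (mod 181); 62^{-1} = 73 (mod 181).
Double-and-add over 10110101: 8-1 doublings, 5-1 additions; each step l_{T,T}/v_{2T} or l_{T,P'}/v at Q'+S for random S.
So e_{181}(P',Q') = 134214930962481 + 121727247376239*t + 137435988243110*t^2 + 95842419790670*t^3 + 43688748673313*t^4 + 122544110023363*t^5.
Raise to 73: e(P,Q) = 70507955346028 + 125723752944969*t + 110986958100150*t^2 + 134275180750153*t^3 + 117214671357781*t^4 + 111413180441712*t^5 in mu_{181}.

70507955346028 + 125723752944969*t + 110986958100150*t^2 + 134275180750153*t^3 + 117214671357781*t^4 + 111413180441712*t^5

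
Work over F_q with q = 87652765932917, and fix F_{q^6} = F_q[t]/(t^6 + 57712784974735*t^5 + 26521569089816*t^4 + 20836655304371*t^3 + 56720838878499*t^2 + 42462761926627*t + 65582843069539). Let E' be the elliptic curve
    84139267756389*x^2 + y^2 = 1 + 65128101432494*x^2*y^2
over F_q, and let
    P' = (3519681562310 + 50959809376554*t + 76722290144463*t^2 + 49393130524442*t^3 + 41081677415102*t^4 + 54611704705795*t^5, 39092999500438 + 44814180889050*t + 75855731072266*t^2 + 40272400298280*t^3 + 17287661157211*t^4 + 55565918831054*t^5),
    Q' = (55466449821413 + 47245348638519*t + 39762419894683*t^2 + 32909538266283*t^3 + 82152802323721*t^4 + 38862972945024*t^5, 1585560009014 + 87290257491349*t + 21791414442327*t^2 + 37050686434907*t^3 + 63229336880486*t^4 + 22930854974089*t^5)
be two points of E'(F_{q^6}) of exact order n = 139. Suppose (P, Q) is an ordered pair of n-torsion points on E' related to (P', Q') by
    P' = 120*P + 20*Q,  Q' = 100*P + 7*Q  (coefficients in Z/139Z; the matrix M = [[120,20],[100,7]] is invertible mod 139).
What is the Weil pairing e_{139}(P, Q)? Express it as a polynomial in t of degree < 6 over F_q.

30514912145005 + 25107710205401*t + 14981999097120*t^2 + 62675520563938*t^3 + 33552041830258*t^4 + 53990957941347*t^5

The 139-Weil pairing on E[139] over F_{87652765932917} is alternating-bilinear: e_{139}(P',Q') = e_{139}(P,Q)^det(M).
120*7 - 20*100 = -1160; reduced mod 139: det = 91, inverse 55.
Edwards->Montgomery: u=(1+y)/(1-y), v=u/x -> 46947091068988v^2=u^3+46249126243913u^2+u; then x_W=26665983064203u+10269100542661: y^2=x^3+70859578423031*x+20576249146115.
Double-and-add over 10001011: 8-1 doublings, 4-1 additions; each step l_{T,T}/v_{2T} or l_{T,P'}/v at Q'+S for random S.
The quotient is 59372898898245 + 79142287010112*t + 60936617803403*t^2 + 26180517571503*t^3 + 80552739933886*t^4 + 39777580837726*t^5.
Finally e_{139}(P,Q) = 30514912145005 + 25107710205401*t + 14981999097120*t^2 + 62675520563938*t^3 + 33552041830258*t^4 + 53990957941347*t^5.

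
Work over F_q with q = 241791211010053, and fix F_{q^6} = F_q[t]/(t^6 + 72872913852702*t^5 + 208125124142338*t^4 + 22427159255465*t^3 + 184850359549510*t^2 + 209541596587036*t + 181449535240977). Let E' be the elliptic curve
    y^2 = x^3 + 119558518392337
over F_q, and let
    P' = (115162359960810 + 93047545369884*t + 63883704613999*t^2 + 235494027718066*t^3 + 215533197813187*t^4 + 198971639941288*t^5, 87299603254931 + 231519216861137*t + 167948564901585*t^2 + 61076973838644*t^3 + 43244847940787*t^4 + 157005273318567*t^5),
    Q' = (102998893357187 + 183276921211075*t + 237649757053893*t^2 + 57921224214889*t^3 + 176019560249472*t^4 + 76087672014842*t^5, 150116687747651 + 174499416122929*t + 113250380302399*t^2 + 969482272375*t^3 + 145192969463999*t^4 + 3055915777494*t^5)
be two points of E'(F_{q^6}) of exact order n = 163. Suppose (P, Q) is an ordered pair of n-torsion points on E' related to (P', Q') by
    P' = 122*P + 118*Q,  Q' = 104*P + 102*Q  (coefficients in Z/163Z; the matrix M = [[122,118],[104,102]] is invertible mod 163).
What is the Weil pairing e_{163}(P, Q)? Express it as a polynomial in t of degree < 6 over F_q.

Under M = [[122,118],[104,102]] in GL_2(Z/163), e_{163}(P',Q') = e_{163}(P,Q)^(122*102-118*104 mod 163).
So e_{163}(P,Q) = e_{163}(P',Q')^{145}, since 9*145 = 1 mod 163.
Build f_{163,P'} and f_{163,Q'} via the 8-bit ladder of 163=10100011_2; evaluate at shifted divisors; quotient in F_{241791211010053^6}.
Result: e(P',Q') = 212163107853054 + 187351271942574*t + 28740454727613*t^2 + 132756750624174*t^3 + 30279236532910*t^4 + 111837839911472*t^5.
(212163107853054 + 187351271942574*t + 28740454727613*t^2 + 132756750624174*t^3 + 30279236532910*t^4 + 111837839911472*t^5)^{145} mod (241791211010053,f) = 51018933708303 + 180161544545940*t + 47770819241255*t^2 + 153536598792371*t^3 + 65118300284328*t^4 + 198981437163454*t^5.

51018933708303 + 180161544545940*t + 47770819241255*t^2 + 153536598792371*t^3 + 65118300284328*t^4 + 198981437163454*t^5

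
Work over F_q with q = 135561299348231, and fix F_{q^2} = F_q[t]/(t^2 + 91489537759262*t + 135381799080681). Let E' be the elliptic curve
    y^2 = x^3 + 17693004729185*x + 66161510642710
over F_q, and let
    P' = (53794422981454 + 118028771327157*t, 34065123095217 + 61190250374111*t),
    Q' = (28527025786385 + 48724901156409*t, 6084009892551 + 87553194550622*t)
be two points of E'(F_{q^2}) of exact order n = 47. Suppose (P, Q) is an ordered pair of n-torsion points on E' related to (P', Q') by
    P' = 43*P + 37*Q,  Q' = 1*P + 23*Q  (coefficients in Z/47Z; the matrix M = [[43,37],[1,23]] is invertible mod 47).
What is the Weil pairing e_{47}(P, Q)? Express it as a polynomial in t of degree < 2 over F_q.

Under M = [[43,37],[1,23]] in GL_2(Z/47), e_{47}(P',Q') = e_{47}(P,Q)^(43*23-37*1 mod 47).
det(M) mod 47 = 12; its inverse in (Z/47)^* is 4 (check: 12*4 mod 47 = 1).
Build f_{47,P'} and f_{47,Q'} via the 6-bit ladder of 47=101111_2; evaluate at shifted divisors; quotient in F_{135561299348231^2}.
So e_{47}(P',Q') = 10833854661874 + 112695133901042*t.
Finally e_{47}(P,Q) = 120260563271434 + 6890455501537*t.

120260563271434 + 6890455501537*t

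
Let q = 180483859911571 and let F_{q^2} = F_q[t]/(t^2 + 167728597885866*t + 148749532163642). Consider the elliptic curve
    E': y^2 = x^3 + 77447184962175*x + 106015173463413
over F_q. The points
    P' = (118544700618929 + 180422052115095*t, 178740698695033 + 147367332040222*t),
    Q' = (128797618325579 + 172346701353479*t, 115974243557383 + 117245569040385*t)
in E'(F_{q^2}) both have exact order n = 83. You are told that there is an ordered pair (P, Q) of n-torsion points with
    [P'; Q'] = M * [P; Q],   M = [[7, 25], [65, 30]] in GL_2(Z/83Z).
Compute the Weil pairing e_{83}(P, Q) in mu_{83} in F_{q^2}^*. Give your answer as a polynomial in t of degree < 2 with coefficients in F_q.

134260644500775 + 135177457244945*t

Alternating bilinearity on E[83] (values in mu_{83} in F_{180483859911571^2}) gives e(P',Q') = e(P,Q)^det(M).
det M = 7*30 - 25*65 = -1415 = 79 (mod 83); 79^{-1} = 62 (mod 83).
Build f_{83,P'} and f_{83,Q'} via the 7-bit ladder of 83=1010011_2; evaluate at shifted divisors; quotient in F_{180483859911571^2}.
f_P(D_Q)/f_Q(D_P) = 94304751247168 + 80267416779449*t.
e_{83}(P,Q) = (94304751247168 + 80267416779449*t)^{62} = 134260644500775 + 135177457244945*t.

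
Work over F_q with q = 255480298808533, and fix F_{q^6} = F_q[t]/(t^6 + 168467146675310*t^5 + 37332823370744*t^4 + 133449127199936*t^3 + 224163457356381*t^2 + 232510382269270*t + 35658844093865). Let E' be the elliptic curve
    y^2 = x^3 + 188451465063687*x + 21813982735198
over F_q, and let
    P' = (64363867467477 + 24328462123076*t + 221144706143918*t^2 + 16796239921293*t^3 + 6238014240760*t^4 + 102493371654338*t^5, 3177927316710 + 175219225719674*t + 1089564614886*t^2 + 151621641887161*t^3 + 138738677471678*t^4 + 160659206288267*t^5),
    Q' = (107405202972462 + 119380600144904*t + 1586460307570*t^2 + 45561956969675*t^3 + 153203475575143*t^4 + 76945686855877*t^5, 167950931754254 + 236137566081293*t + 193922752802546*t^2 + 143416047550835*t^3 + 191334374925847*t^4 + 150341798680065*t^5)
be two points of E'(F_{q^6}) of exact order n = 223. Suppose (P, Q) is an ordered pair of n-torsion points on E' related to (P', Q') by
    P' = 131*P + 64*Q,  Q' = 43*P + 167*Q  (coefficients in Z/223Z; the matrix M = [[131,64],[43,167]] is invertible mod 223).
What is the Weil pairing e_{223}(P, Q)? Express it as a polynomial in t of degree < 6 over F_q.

23646707694509 + 164713885487842*t + 36596931389397*t^2 + 230866573661594*t^3 + 44506057978318*t^4 + 133319456107590*t^5

The 223-Weil pairing on E[223] over F_{255480298808533} is alternating-bilinear: e_{223}(P',Q') = e_{223}(P,Q)^det(M).
131*167 - 64*43 = 19125; reduced mod 223: det = 170, inverse 122.
Double-and-add over 11011111: 8-1 doublings, 7-1 additions; each step l_{T,T}/v_{2T} or l_{T,P'}/v at Q'+S for random S.
The quotient is 42718098208612 + 199078465628719*t + 73528997943815*t^2 + 91237255620431*t^3 + 91993804085288*t^4 + 104075794527085*t^5.
Raise to 122: e(P,Q) = 23646707694509 + 164713885487842*t + 36596931389397*t^2 + 230866573661594*t^3 + 44506057978318*t^4 + 133319456107590*t^5 in mu_{223}.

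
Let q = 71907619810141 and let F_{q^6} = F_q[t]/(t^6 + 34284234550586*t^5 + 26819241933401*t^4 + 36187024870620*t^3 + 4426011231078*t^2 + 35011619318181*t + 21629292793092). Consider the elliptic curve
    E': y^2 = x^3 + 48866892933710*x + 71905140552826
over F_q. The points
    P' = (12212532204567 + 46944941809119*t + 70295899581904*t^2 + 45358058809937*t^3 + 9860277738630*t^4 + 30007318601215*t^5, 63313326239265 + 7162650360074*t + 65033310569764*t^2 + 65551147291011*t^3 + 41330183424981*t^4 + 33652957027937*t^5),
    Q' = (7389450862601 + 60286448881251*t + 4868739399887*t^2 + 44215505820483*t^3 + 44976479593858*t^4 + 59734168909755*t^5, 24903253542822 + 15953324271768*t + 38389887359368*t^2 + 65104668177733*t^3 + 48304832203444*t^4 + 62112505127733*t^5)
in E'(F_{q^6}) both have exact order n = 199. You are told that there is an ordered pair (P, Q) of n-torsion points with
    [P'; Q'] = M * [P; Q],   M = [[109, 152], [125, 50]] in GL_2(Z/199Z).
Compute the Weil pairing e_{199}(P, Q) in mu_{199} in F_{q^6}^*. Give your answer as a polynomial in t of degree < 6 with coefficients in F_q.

Alternating bilinearity on E[199] (values in mu_{199} in F_{71907619810141^6}) gives e(P',Q') = e(P,Q)^det(M).
So e_{199}(P,Q) = e_{199}(P',Q')^{11}, since 181*11 = 1 mod 199.
Run Miller on y^2=x^3+48866892933710*x+71905140552826 over F_{71907619810141}: ladder 11000111 (8 bits); e = f_P(D_Q)/f_Q(D_P).
Miller gives e_{199}(P',Q') = 11549009968925 + 21225381609178*t + 13364729317111*t^2 + 50487843834150*t^3 + 62452387535213*t^4 + 44948032993583*t^5 in F_{71907619810141^6}.
Finally e_{199}(P,Q) = 68151867731124 + 60305335646039*t + 45985269655676*t^2 + 18693341069229*t^3 + 71672562822137*t^4 + 56584601540364*t^5.

68151867731124 + 60305335646039*t + 45985269655676*t^2 + 18693341069229*t^3 + 71672562822137*t^4 + 56584601540364*t^5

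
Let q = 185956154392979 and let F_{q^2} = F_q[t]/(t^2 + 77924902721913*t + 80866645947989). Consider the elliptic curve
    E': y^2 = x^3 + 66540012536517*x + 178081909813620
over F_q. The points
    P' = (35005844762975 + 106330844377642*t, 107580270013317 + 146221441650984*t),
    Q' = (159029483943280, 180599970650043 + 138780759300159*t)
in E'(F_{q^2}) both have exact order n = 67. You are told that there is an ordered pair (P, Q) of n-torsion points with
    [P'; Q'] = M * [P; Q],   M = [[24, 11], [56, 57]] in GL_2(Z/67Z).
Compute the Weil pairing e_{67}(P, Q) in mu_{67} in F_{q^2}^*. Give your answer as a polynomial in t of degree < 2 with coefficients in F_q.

142248273655978 + 143837615162613*t

The 67-Weil pairing on E[67] over F_{185956154392979} is alternating-bilinear: e_{67}(P',Q') = e_{67}(P,Q)^det(M).
det(M) mod 67 = 15; its inverse in (Z/67)^* is 9 (check: 15*9 mod 67 = 1).
7-bit Miller (1000011) on E'/F_{185956154392979} with a'=66540012536517, b'=178081909813620: accumulate tangent/chord ratios at Q'+S and P'+S'.
Result: e(P',Q') = 78797189695816 + 59789461578264*t.
Thus e_{67}(P,Q) = 142248273655978 + 143837615162613*t.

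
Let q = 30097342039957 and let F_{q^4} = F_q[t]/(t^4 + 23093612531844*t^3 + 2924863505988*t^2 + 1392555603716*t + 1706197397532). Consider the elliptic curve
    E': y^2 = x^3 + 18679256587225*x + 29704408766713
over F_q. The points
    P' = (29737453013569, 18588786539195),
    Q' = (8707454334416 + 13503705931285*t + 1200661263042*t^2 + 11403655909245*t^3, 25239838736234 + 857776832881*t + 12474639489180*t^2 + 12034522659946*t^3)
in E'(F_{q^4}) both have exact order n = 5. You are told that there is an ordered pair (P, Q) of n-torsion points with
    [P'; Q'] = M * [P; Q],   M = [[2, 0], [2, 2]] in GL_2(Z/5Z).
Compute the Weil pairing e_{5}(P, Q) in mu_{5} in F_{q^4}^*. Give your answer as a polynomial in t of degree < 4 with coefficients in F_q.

Since e_{5}(P,P)=e_{5}(Q,Q)=1 and e_{5}(Q,P)=e_{5}(P,Q)^{-1}, expanding e_{5}(2*P,2*P + 2*Q) leaves e(P,Q)^det(M).
det M = 2*2 - 0*2 = 4 = 4 (mod 5); 4^{-1} = 4 (mod 5).
Run Miller on y^2=x^3+18679256587225*x+29704408766713 over F_{30097342039957}: ladder 101 (3 bits); e = f_P(D_Q)/f_Q(D_P).
The quotient is 7877211042101 + 14101521288717*t + 17441396865611*t^2 + 19459982643814*t^3.
e_{5}(P,Q) = (7877211042101 + 14101521288717*t + 17441396865611*t^2 + 19459982643814*t^3)^{4} = 4187820063616 + 21735050774816*t + 24002683629051*t^2 + 18345363938892*t^3.

4187820063616 + 21735050774816*t + 24002683629051*t^2 + 18345363938892*t^3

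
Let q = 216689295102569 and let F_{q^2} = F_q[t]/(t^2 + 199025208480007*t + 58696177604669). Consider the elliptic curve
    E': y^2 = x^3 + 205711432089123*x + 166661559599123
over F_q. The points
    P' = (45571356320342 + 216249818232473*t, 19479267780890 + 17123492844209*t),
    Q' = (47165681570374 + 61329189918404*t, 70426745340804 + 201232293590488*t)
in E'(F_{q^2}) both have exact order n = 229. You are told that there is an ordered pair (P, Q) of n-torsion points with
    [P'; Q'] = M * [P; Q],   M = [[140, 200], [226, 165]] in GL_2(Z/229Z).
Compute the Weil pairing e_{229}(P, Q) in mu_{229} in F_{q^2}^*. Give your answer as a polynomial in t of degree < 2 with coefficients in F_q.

Alternating bilinearity on E[229] (values in mu_{229} in F_{216689295102569^2}) gives e(P',Q') = e(P,Q)^det(M).
Inverting 113 mod 229: 152. Thus e_{229}(P,Q) = e(P',Q')^{152}.
8-bit Miller (11100101) on E'/F_{216689295102569} with a'=205711432089123, b'=166661559599123: accumulate tangent/chord ratios at Q'+S and P'+S'.
Result: e(P',Q') = 202764952098729 + 21254105692473*t.
(202764952098729 + 21254105692473*t)^{152} mod (216689295102569,f) = 166090255026533 + 132683481971787*t.

166090255026533 + 132683481971787*t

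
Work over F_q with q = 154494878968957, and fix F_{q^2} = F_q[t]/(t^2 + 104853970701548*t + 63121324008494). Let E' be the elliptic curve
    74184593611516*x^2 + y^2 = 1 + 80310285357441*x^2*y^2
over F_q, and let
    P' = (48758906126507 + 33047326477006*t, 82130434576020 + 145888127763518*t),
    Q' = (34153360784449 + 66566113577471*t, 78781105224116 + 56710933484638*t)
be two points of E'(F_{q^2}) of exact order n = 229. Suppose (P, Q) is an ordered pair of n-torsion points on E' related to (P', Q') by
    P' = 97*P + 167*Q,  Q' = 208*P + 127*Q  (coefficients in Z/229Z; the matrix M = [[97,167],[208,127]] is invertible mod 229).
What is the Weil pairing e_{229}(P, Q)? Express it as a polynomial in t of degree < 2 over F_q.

82091983122043 + 32191777567657*t

Since e_{229}(P,P)=e_{229}(Q,Q)=1 and e_{229}(Q,P)=e_{229}(P,Q)^{-1}, expanding e_{229}(97*P + 167*Q,208*P + 127*Q) leaves e(P,Q)^det(M).
Hence e(P,Q) = e(P',Q')^{55} where 55 = 25^{-1} mod 229.
Map (x,y)_Ed via u=(1+y)/(1-y), v=(1+y)/((1-y)x) to Montgomery A=0,B=64550255775558; then to (a',b')=(27845739789539,0).
8-bit Miller (11100101) on E'/F_{154494878968957} with a'=27845739789539, b'=0: accumulate tangent/chord ratios at Q'+S and P'+S'.
So e_{229}(P',Q') = 108979363469905 + 8688695763040*t.
e_{229}(P,Q) = (108979363469905 + 8688695763040*t)^{55} = 82091983122043 + 32191777567657*t.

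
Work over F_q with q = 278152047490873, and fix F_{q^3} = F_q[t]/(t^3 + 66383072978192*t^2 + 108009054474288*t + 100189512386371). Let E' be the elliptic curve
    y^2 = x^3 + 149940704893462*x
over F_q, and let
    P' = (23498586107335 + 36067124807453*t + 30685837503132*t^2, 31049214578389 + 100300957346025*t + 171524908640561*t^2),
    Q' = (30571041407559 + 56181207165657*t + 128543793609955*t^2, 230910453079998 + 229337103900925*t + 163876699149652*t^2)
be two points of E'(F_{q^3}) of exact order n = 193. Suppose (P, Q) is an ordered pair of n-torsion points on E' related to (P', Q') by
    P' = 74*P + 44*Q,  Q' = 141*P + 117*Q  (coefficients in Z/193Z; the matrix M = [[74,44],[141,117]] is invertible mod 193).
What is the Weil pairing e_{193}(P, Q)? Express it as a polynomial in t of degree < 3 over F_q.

Under M = [[74,44],[141,117]] in GL_2(Z/193), e_{193}(P',Q') = e_{193}(P,Q)^(74*117-44*141 mod 193).
74*117 - 44*141 = 2454; reduced mod 193: det = 138, inverse 7.
n = 193 = (11000001)_2 (8 bits, wt 3); accumulate f_{193,P'}(Q'+S)/f_{193,P'}(S) along the 7-step ladder.
Result: e(P',Q') = 165397346156768 + 153034588382904*t + 205943514310166*t^2.
Hence e(P,Q) = 90082415694139 + 230946567869126*t + 223693340167160*t^2 in F_{278152047490873^3}^*.

90082415694139 + 230946567869126*t + 223693340167160*t^2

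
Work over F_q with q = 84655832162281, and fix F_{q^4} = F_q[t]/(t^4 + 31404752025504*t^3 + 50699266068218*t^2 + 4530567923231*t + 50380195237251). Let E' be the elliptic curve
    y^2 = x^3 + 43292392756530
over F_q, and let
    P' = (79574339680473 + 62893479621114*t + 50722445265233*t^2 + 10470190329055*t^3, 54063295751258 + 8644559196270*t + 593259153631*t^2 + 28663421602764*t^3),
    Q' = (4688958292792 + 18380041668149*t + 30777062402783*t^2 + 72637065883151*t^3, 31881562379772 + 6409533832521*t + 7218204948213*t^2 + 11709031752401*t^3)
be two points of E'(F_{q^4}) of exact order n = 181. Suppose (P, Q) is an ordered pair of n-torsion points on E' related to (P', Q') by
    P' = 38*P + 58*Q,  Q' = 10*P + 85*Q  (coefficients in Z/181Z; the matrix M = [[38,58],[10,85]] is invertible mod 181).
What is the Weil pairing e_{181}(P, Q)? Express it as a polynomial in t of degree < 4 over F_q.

6803820034678 + 36710013388422*t + 44339894234668*t^2 + 70587146395817*t^3

Since e_{181}(P,P)=e_{181}(Q,Q)=1 and e_{181}(Q,P)=e_{181}(P,Q)^{-1}, expanding e_{181}(38*P + 58*Q,10*P + 85*Q) leaves e(P,Q)^det(M).
Inverting 116 mod 181: 142. Thus e_{181}(P,Q) = e(P',Q')^{142}.
Miller loop for e_{181} over F_{84655832162281^4}: bits of 181 = 10110101; 7 double steps + 4 add steps, l/v at each.
f_P(D_Q)/f_Q(D_P) = 53128939302373 + 31249342299098*t + 65841776262061*t^2 + 17636878427324*t^3.
Hence e(P,Q) = 6803820034678 + 36710013388422*t + 44339894234668*t^2 + 70587146395817*t^3 in F_{84655832162281^4}^*.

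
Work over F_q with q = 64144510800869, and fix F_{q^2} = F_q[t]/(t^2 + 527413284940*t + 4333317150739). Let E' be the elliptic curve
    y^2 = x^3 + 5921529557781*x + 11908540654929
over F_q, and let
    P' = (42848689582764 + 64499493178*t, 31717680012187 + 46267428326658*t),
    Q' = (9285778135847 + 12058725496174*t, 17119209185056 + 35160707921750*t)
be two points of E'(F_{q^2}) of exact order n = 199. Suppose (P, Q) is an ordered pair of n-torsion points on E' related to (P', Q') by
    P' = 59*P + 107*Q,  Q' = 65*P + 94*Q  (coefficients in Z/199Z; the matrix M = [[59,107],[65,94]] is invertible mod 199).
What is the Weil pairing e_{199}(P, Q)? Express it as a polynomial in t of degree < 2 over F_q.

Under M = [[59,107],[65,94]] in GL_2(Z/199), e_{199}(P',Q') = e_{199}(P,Q)^(59*94-107*65 mod 199).
Inverting 183 mod 199: 87. Thus e_{199}(P,Q) = e(P',Q')^{87}.
8-bit Miller (11000111) on E'/F_{64144510800869} with a'=5921529557781, b'=11908540654929: accumulate tangent/chord ratios at Q'+S and P'+S'.
Miller gives e_{199}(P',Q') = 29219732050316 + 63232335832577*t in F_{64144510800869^2}.
Raise to 87: e(P,Q) = 14264417049066 + 37260218596467*t in mu_{199}.

14264417049066 + 37260218596467*t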